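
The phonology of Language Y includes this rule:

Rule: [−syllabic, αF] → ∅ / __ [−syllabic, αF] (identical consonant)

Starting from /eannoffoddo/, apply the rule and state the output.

/nn/ is a geminate; the first /n/ deletes.
/ff/ is a geminate; the first /f/ deletes.
/dd/ is a geminate; the first /d/ deletes.
The other instances of /n/, /f/, /d/ do not occur in the required environment and remain unchanged.
Surface form: [eanofodo].

eanofodo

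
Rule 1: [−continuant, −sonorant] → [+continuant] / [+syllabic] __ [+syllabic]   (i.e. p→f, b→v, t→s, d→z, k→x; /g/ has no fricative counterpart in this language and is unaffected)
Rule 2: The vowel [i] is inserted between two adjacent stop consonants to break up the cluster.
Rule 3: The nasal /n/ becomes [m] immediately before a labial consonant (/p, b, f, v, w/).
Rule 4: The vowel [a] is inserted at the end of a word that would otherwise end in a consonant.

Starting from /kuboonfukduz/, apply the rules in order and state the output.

Rule 1 (intervocalic spirantization): /b/ is a stop between vowels /u/ and /o/, so it spirantizes to the fricative [v]. /kuboonfukduz/ → kuvoonfukduz.
Rule 2 (stop-cluster i-epenthesis): /k/ and /d/ form a stop–stop cluster, so [i] is inserted between them. /kuvoonfukduz/ → kuvoonfukiduz.
Rule 3 (nasal place assimilation): /n/ precedes the labial consonant /f/, so it assimilates in place to [m]. /kuvoonfukiduz/ → kuvoomfukiduz.
Rule 4 (final a-epenthesis): the form ends in the consonant /z/, so [a] is inserted word-finally. /kuvoomfukiduz/ → kuvoomfukiduza.

kuvoomfukiduza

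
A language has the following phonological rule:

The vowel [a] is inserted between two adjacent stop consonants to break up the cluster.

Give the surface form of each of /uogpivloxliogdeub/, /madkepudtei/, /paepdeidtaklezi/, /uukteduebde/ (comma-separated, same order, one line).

/uogpivloxliogdeub/: /g/ and /p/ form a stop–stop cluster, so [a] is inserted between them. /g/ and /d/ form a stop–stop cluster, so [a] is inserted between them. → [uogapivloxliogadeub].
/madkepudtei/: /d/ and /k/ form a stop–stop cluster, so [a] is inserted between them. /d/ and /t/ form a stop–stop cluster, so [a] is inserted between them. → [madakepudatei].
/paepdeidtaklezi/: /p/ and /d/ form a stop–stop cluster, so [a] is inserted between them. /d/ and /t/ form a stop–stop cluster, so [a] is inserted between them. → [paepadeidataklezi].
/uukteduebde/: /k/ and /t/ form a stop–stop cluster, so [a] is inserted between them. /b/ and /d/ form a stop–stop cluster, so [a] is inserted between them. → [uukateduebade].

uogapivloxliogadeub, madakepudatei, paepadeidataklezi, uukateduebade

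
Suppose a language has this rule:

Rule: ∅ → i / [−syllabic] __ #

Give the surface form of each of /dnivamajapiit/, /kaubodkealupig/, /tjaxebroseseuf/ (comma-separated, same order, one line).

/dnivamajapiit/: the form ends in the consonant /t/, so [i] is inserted word-finally. → [dnivamajapiiti].
/kaubodkealupig/: the form ends in the consonant /g/, so [i] is inserted word-finally. → [kaubodkealupigi].
/tjaxebroseseuf/: the form ends in the consonant /f/, so [i] is inserted word-finally. → [tjaxebroseseufi].

dnivamajapiiti, kaubodkealupigi, tjaxebroseseufi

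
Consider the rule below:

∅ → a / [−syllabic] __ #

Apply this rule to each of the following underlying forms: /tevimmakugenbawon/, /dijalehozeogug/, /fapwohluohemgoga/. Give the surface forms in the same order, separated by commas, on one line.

tevimmakugenbawona, dijalehozeoguga, fapwohluohemgoga

/tevimmakugenbawon/: the form ends in the consonant /n/, so [a] is inserted word-finally. → [tevimmakugenbawona].
/dijalehozeogug/: the form ends in the consonant /g/, so [a] is inserted word-finally. → [dijalehozeoguga].
/fapwohluohemgoga/: the rule's environment is not met; surfaces unchanged as [fapwohluohemgoga].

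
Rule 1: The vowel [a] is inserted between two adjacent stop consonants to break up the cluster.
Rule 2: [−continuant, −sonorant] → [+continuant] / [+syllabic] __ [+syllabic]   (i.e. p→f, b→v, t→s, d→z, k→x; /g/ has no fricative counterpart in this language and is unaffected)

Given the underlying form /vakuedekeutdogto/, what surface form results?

vaxuezexeusazogaso

Rule 1 (stop-cluster a-epenthesis): /t/ and /d/ form a stop–stop cluster, so [a] is inserted between them. /g/ and /t/ form a stop–stop cluster, so [a] is inserted between them. /vakuedekeutdogto/ → vakuedekeutadogato.
Rule 2 (intervocalic spirantization): /k/ is a stop between vowels /a/ and /u/, so it spirantizes to the fricative [x]. /d/ is a stop between vowels /e/ and /e/, so it spirantizes to the fricative [z]. /k/ is a stop between vowels /e/ and /e/, so it spirantizes to the fricative [x]. /t/ is a stop between vowels /u/ and /a/, so it spirantizes to the fricative [s]. /d/ is a stop between vowels /a/ and /o/, so it spirantizes to the fricative [z]. /t/ is a stop between vowels /a/ and /o/, so it spirantizes to the fricative [s]. /vakuedekeutadogato/ → vaxuezexeusazogaso.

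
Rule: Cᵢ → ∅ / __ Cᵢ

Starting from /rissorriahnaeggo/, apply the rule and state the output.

/ss/ is a geminate; the first /s/ deletes.
/rr/ is a geminate; the first /r/ deletes.
/gg/ is a geminate; the first /g/ deletes.
The other instances of /r/, /s/, /h/, /n/, /g/ do not occur in the required environment and remain unchanged.
Surface form: [risoriahnaego].

risoriahnaego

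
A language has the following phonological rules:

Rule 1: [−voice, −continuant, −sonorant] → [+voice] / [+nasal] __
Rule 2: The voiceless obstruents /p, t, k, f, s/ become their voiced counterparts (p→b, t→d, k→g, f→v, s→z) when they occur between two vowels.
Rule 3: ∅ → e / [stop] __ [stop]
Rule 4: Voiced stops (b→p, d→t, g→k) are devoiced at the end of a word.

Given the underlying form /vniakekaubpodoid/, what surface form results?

Rule 1 (post-nasal voicing): no segment meets the environment; /vniakekaubpodoid/ is unchanged.
Rule 2 (intervocalic voicing): /k/ is a voiceless obstruent between vowels /a/ and /e/, so it voices to [g]. /k/ is a voiceless obstruent between vowels /e/ and /a/, so it voices to [g]. /vniakekaubpodoid/ → vniagegaubpodoid.
Rule 3 (stop-cluster e-epenthesis): /b/ and /p/ form a stop–stop cluster, so [e] is inserted between them. /vniagegaubpodoid/ → vniagegaubepodoid.
Rule 4 (final devoicing): /d/ is a voiced stop in word-final position, so it devoices to [t]. /vniagegaubepodoid/ → vniagegaubepodoit.

vniagegaubepodoit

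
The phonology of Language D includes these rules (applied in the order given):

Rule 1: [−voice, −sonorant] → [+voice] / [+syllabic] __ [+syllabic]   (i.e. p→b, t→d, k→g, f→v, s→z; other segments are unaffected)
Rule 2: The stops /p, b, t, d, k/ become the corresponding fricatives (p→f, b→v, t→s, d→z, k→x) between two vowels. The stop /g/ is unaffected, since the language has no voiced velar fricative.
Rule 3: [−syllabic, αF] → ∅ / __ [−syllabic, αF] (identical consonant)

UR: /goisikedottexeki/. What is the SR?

Rule 1 (intervocalic voicing): /s/ is a voiceless obstruent between vowels /i/ and /i/, so it voices to [z]. /k/ is a voiceless obstruent between vowels /i/ and /e/, so it voices to [g]. /k/ is a voiceless obstruent between vowels /e/ and /i/, so it voices to [g]. /goisikedottexeki/ → goizigedottexegi.
Rule 2 (intervocalic spirantization): /d/ is a stop between vowels /e/ and /o/, so it spirantizes to the fricative [z]. /goizigedottexegi/ → goizigezottexegi.
Rule 3 (degemination): /tt/ is a geminate; the first /t/ deletes. /goizigezottexegi/ → goizigezotexegi.

goizigezotexegi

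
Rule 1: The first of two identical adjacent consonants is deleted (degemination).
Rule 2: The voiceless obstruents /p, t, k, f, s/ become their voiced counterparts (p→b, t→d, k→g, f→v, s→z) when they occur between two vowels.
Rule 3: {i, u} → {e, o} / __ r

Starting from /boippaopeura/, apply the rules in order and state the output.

boibaobeora

Rule 1 (degemination): /pp/ is a geminate; the first /p/ deletes. /boippaopeura/ → boipaopeura.
Rule 2 (intervocalic voicing): /p/ is a voiceless obstruent between vowels /i/ and /a/, so it voices to [b]. /p/ is a voiceless obstruent between vowels /o/ and /e/, so it voices to [b]. /boipaopeura/ → boibaobeura.
Rule 3 (pre-rhotic lowering): /u/ is a high vowel immediately before /r/, so it lowers to [o]. /boibaobeura/ → boibaobeora.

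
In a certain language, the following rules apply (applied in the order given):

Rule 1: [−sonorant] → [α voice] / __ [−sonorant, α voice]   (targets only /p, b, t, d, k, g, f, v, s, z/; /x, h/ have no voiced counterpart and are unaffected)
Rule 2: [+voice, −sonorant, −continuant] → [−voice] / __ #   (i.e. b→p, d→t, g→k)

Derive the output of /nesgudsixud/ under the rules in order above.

nezgutsixut

Rule 1 (regressive voicing assimilation): /s/ precedes the voiced obstruent /g/, so it voices to [z] by assimilation. /d/ precedes the voiceless obstruent /s/, so it devoices to [t] by assimilation. /nesgudsixud/ → nezgutsixud.
Rule 2 (final devoicing): /d/ is a voiced stop in word-final position, so it devoices to [t]. /nezgutsixud/ → nezgutsixut.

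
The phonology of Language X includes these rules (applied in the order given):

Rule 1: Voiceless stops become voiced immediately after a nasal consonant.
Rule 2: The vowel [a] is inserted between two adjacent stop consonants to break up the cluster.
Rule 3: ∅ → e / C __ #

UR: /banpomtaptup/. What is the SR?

Rule 1 (post-nasal voicing): /p/ is a voiceless stop immediately after the nasal /n/, so it voices to [b]. /t/ is a voiceless stop immediately after the nasal /m/, so it voices to [d]. /banpomtaptup/ → banbomdaptup.
Rule 2 (stop-cluster a-epenthesis): /p/ and /t/ form a stop–stop cluster, so [a] is inserted between them. /banbomdaptup/ → banbomdapatup.
Rule 3 (final e-epenthesis): the form ends in the consonant /p/, so [e] is inserted word-finally. /banbomdapatup/ → banbomdapatupe.

banbomdapatupe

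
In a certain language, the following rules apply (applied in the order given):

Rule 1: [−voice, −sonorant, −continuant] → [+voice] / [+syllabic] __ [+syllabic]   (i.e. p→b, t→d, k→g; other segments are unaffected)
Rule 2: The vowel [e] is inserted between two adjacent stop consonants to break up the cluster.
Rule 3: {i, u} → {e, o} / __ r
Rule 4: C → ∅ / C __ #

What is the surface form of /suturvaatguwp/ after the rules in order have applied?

sudorvaateguw

Rule 1 (intervocalic voicing): /t/ is a voiceless stop between vowels /u/ and /u/, so it voices to [d]. /suturvaatguwp/ → sudurvaatguwp.
Rule 2 (stop-cluster e-epenthesis): /t/ and /g/ form a stop–stop cluster, so [e] is inserted between them. /sudurvaatguwp/ → sudurvaateguwp.
Rule 3 (pre-rhotic lowering): /u/ is a high vowel immediately before /r/, so it lowers to [o]. /sudurvaateguwp/ → sudorvaateguwp.
Rule 4 (final cluster simplification): /p/ is the second consonant of a word-final cluster /wp/, so it deletes. /sudorvaateguwp/ → sudorvaateguw.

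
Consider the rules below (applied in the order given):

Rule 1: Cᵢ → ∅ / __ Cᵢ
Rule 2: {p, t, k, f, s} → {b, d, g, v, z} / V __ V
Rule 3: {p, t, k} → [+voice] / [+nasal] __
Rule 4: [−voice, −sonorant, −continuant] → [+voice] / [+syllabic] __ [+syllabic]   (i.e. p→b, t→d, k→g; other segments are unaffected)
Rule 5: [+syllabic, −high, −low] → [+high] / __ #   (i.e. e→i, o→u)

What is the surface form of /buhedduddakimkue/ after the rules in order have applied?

Rule 1 (degemination): /dd/ is a geminate; the first /d/ deletes. /dd/ is a geminate; the first /d/ deletes. /buhedduddakimkue/ → buhedudakimkue.
Rule 2 (intervocalic voicing): /k/ is a voiceless obstruent between vowels /a/ and /i/, so it voices to [g]. /buhedudakimkue/ → buhedudagimkue.
Rule 3 (post-nasal voicing): /k/ is a voiceless stop immediately after the nasal /m/, so it voices to [g]. /buhedudagimkue/ → buhedudagimgue.
Rule 4 (intervocalic voicing): no segment meets the environment; /buhedudagimgue/ is unchanged.
Rule 5 (final vowel raising): /e/ is a mid vowel in word-final position, so it raises to [i]. /buhedudagimgue/ → buhedudagimgui.

buhedudagimgui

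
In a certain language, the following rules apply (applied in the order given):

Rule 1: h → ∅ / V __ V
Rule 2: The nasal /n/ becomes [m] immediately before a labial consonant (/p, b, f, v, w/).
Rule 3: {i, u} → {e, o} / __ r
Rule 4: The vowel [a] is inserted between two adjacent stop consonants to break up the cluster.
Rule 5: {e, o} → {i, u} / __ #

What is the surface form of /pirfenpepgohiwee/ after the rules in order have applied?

perfempepagoiwei

Rule 1 (intervocalic h-deletion): /h/ occurs between vowels /o/ and /i/, so it deletes. /pirfenpepgohiwee/ → pirfenpepgoiwee.
Rule 2 (nasal place assimilation): /n/ precedes the labial consonant /p/, so it assimilates in place to [m]. /pirfenpepgoiwee/ → pirfempepgoiwee.
Rule 3 (pre-rhotic lowering): /i/ is a high vowel immediately before /r/, so it lowers to [e]. /pirfempepgoiwee/ → perfempepgoiwee.
Rule 4 (stop-cluster a-epenthesis): /p/ and /g/ form a stop–stop cluster, so [a] is inserted between them. /perfempepgoiwee/ → perfempepagoiwee.
Rule 5 (final vowel raising): /e/ is a mid vowel in word-final position, so it raises to [i]. /perfempepagoiwee/ → perfempepagoiwei.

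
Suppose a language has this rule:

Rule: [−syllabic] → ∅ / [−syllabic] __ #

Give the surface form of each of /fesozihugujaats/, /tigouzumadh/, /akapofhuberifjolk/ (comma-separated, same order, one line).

/fesozihugujaats/: /s/ is the second consonant of a word-final cluster /ts/, so it deletes. → [fesozihugujaat].
/tigouzumadh/: /h/ is the second consonant of a word-final cluster /dh/, so it deletes. → [tigouzumad].
/akapofhuberifjolk/: /k/ is the second consonant of a word-final cluster /lk/, so it deletes. → [akapofhuberifjol].

fesozihugujaat, tigouzumad, akapofhuberifjol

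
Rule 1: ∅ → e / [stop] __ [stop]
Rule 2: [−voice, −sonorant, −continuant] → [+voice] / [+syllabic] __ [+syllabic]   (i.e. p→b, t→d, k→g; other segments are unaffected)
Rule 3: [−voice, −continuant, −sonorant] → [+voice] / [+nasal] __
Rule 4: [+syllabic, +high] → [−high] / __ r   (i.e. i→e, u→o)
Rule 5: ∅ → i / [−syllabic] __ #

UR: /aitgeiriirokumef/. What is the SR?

Rule 1 (stop-cluster e-epenthesis): /t/ and /g/ form a stop–stop cluster, so [e] is inserted between them. /aitgeiriirokumef/ → aitegeiriirokumef.
Rule 2 (intervocalic voicing): /t/ is a voiceless stop between vowels /i/ and /e/, so it voices to [d]. /k/ is a voiceless stop between vowels /o/ and /u/, so it voices to [g]. /aitegeiriirokumef/ → aidegeiriirogumef.
Rule 3 (post-nasal voicing): no segment meets the environment; /aidegeiriirogumef/ is unchanged.
Rule 4 (pre-rhotic lowering): /i/ is a high vowel immediately before /r/, so it lowers to [e]. /i/ is a high vowel immediately before /r/, so it lowers to [e]. /aidegeiriirogumef/ → aidegeerierogumef.
Rule 5 (final i-epenthesis): the form ends in the consonant /f/, so [i] is inserted word-finally. /aidegeerierogumef/ → aidegeerierogumefi.

aidegeerierogumefi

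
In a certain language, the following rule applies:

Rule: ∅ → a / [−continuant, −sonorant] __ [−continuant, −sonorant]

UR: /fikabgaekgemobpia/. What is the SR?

/b/ and /g/ form a stop–stop cluster, so [a] is inserted between them.
/k/ and /g/ form a stop–stop cluster, so [a] is inserted between them.
/b/ and /p/ form a stop–stop cluster, so [a] is inserted between them.
Surface form: [fikabagaekagemobapia].

fikabagaekagemobapia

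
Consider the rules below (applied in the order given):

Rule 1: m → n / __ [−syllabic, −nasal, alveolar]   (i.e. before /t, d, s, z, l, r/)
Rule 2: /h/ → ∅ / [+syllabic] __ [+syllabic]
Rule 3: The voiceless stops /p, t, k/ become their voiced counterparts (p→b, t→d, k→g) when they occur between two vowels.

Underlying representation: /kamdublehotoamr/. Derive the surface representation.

Rule 1 (nasal place assimilation): /m/ precedes the alveolar consonant /d/, so it assimilates in place to [n]. /m/ precedes the alveolar consonant /r/, so it assimilates in place to [n]. /kamdublehotoamr/ → kandublehotoanr.
Rule 2 (intervocalic h-deletion): /h/ occurs between vowels /e/ and /o/, so it deletes. /kandublehotoanr/ → kandubleotoanr.
Rule 3 (intervocalic voicing): /t/ is a voiceless stop between vowels /o/ and /o/, so it voices to [d]. /kandubleotoanr/ → kandubleodoanr.

kandubleodoanr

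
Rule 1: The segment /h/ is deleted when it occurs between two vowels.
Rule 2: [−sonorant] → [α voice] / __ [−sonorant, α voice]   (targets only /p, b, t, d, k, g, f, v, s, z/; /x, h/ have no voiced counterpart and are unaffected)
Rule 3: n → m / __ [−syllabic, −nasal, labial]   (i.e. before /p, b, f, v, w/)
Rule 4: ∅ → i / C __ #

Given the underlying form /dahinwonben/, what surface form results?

Rule 1 (intervocalic h-deletion): /h/ occurs between vowels /a/ and /i/, so it deletes. /dahinwonben/ → dainwonben.
Rule 2 (regressive voicing assimilation): no segment meets the environment; /dainwonben/ is unchanged.
Rule 3 (nasal place assimilation): /n/ precedes the labial consonant /w/, so it assimilates in place to [m]. /n/ precedes the labial consonant /b/, so it assimilates in place to [m]. /dainwonben/ → daimwomben.
Rule 4 (final i-epenthesis): the form ends in the consonant /n/, so [i] is inserted word-finally. /daimwomben/ → daimwombeni.

daimwombeni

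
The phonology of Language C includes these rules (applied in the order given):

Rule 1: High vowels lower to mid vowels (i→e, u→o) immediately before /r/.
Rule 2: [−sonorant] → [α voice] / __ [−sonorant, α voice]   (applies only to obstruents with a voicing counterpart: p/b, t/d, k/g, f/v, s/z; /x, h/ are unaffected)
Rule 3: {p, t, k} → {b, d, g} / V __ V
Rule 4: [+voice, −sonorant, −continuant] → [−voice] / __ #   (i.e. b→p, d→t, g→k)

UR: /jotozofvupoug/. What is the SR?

jodozovvubouk

Rule 1 (pre-rhotic lowering): no segment meets the environment; /jotozofvupoug/ is unchanged.
Rule 2 (regressive voicing assimilation): /f/ precedes the voiced obstruent /v/, so it voices to [v] by assimilation. /jotozofvupoug/ → jotozovvupoug.
Rule 3 (intervocalic voicing): /t/ is a voiceless stop between vowels /o/ and /o/, so it voices to [d]. /p/ is a voiceless stop between vowels /u/ and /o/, so it voices to [b]. /jotozovvupoug/ → jodozovvuboug.
Rule 4 (final devoicing): /g/ is a voiced stop in word-final position, so it devoices to [k]. /jodozovvuboug/ → jodozovvubouk.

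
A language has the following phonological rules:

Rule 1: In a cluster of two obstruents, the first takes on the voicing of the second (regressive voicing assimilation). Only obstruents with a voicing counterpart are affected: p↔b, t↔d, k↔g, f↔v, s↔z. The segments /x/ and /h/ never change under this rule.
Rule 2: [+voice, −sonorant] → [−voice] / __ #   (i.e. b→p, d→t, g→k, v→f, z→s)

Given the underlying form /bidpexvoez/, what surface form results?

Rule 1 (regressive voicing assimilation): /d/ precedes the voiceless obstruent /p/, so it devoices to [t] by assimilation. /bidpexvoez/ → bitpexvoez.
Rule 2 (final devoicing): /z/ is a voiced obstruent in word-final position, so it devoices to [s]. /bitpexvoez/ → bitpexvoes.

bitpexvoes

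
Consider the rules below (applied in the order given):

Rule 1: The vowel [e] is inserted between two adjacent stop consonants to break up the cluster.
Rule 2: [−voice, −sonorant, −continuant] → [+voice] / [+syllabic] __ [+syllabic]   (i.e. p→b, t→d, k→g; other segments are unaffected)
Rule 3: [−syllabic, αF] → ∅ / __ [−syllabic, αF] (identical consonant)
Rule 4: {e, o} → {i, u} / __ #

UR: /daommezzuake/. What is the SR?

daomezuagi

Rule 1 (stop-cluster e-epenthesis): no segment meets the environment; /daommezzuake/ is unchanged.
Rule 2 (intervocalic voicing): /k/ is a voiceless stop between vowels /a/ and /e/, so it voices to [g]. /daommezzuake/ → daommezzuage.
Rule 3 (degemination): /mm/ is a geminate; the first /m/ deletes. /zz/ is a geminate; the first /z/ deletes. /daommezzuage/ → daomezuage.
Rule 4 (final vowel raising): /e/ is a mid vowel in word-final position, so it raises to [i]. /daomezuage/ → daomezuagi.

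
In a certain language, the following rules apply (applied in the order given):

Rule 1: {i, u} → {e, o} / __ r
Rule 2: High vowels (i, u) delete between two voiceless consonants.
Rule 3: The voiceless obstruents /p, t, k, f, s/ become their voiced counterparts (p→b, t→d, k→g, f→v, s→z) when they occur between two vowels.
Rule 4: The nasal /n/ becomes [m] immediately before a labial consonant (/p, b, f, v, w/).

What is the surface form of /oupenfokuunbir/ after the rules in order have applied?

oubemfoguumber

Rule 1 (pre-rhotic lowering): /i/ is a high vowel immediately before /r/, so it lowers to [e]. /oupenfokuunbir/ → oupenfokuunber.
Rule 2 (high vowel syncope): no segment meets the environment; /oupenfokuunber/ is unchanged.
Rule 3 (intervocalic voicing): /p/ is a voiceless obstruent between vowels /u/ and /e/, so it voices to [b]. /k/ is a voiceless obstruent between vowels /o/ and /u/, so it voices to [g]. /oupenfokuunber/ → oubenfoguunber.
Rule 4 (nasal place assimilation): /n/ precedes the labial consonant /f/, so it assimilates in place to [m]. /n/ precedes the labial consonant /b/, so it assimilates in place to [m]. /oubenfoguunber/ → oubemfoguumber.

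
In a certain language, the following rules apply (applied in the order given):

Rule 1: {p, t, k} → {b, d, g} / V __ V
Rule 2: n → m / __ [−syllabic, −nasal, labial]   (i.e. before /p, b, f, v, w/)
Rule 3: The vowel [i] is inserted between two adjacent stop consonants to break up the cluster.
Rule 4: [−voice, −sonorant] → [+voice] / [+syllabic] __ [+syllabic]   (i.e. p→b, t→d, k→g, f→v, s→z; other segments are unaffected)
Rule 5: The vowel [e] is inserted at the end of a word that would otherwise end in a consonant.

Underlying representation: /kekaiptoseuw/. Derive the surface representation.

kegaibidozeuwe

Rule 1 (intervocalic voicing): /k/ is a voiceless stop between vowels /e/ and /a/, so it voices to [g]. /kekaiptoseuw/ → kegaiptoseuw.
Rule 2 (nasal place assimilation): no segment meets the environment; /kegaiptoseuw/ is unchanged.
Rule 3 (stop-cluster i-epenthesis): /p/ and /t/ form a stop–stop cluster, so [i] is inserted between them. /kegaiptoseuw/ → kegaipitoseuw.
Rule 4 (intervocalic voicing): /p/ is a voiceless obstruent between vowels /i/ and /i/, so it voices to [b]. /t/ is a voiceless obstruent between vowels /i/ and /o/, so it voices to [d]. /s/ is a voiceless obstruent between vowels /o/ and /e/, so it voices to [z]. /kegaipitoseuw/ → kegaibidozeuw.
Rule 5 (final e-epenthesis): the form ends in the consonant /w/, so [e] is inserted word-finally. /kegaibidozeuw/ → kegaibidozeuwe.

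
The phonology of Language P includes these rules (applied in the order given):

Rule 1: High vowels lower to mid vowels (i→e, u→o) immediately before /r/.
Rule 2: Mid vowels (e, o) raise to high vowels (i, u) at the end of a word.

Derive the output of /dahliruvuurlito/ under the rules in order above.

dahleruvuorlitu

Rule 1 (pre-rhotic lowering): /i/ is a high vowel immediately before /r/, so it lowers to [e]. /u/ is a high vowel immediately before /r/, so it lowers to [o]. /dahliruvuurlito/ → dahleruvuorlito.
Rule 2 (final vowel raising): /o/ is a mid vowel in word-final position, so it raises to [u]. /dahleruvuorlito/ → dahleruvuorlitu.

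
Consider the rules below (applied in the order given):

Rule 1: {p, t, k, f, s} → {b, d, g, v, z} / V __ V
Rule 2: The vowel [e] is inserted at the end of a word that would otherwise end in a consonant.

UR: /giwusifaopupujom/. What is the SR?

Rule 1 (intervocalic voicing): /s/ is a voiceless obstruent between vowels /u/ and /i/, so it voices to [z]. /f/ is a voiceless obstruent between vowels /i/ and /a/, so it voices to [v]. /p/ is a voiceless obstruent between vowels /o/ and /u/, so it voices to [b]. /p/ is a voiceless obstruent between vowels /u/ and /u/, so it voices to [b]. /giwusifaopupujom/ → giwuzivaobubujom.
Rule 2 (final e-epenthesis): the form ends in the consonant /m/, so [e] is inserted word-finally. /giwuzivaobubujom/ → giwuzivaobubujome.

giwuzivaobubujome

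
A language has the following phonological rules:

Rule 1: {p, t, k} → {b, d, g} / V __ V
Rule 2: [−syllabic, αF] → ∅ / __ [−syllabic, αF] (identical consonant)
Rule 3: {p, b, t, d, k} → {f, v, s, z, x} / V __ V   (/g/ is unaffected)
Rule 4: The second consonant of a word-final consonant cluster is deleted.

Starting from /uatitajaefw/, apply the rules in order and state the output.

uazizajaef

Rule 1 (intervocalic voicing): /t/ is a voiceless stop between vowels /a/ and /i/, so it voices to [d]. /t/ is a voiceless stop between vowels /i/ and /a/, so it voices to [d]. /uatitajaefw/ → uadidajaefw.
Rule 2 (degemination): no segment meets the environment; /uadidajaefw/ is unchanged.
Rule 3 (intervocalic spirantization): /d/ is a stop between vowels /a/ and /i/, so it spirantizes to the fricative [z]. /d/ is a stop between vowels /i/ and /a/, so it spirantizes to the fricative [z]. /uadidajaefw/ → uazizajaefw.
Rule 4 (final cluster simplification): /w/ is the second consonant of a word-final cluster /fw/, so it deletes. /uazizajaefw/ → uazizajaef.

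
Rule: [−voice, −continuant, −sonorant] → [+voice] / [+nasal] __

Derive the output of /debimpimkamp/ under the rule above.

debimbimgamb

/p/ is a voiceless stop immediately after the nasal /m/, so it voices to [b].
/k/ is a voiceless stop immediately after the nasal /m/, so it voices to [g].
/p/ is a voiceless stop immediately after the nasal /m/, so it voices to [b].
Surface form: [debimbimgamb].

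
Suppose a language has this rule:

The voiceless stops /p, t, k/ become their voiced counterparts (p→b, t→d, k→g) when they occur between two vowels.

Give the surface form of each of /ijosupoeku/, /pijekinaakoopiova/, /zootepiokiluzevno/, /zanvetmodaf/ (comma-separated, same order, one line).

ijosuboegu, pijeginaagoobiova, zoodebiogiluzevno, zanvetmodaf

/ijosupoeku/: /p/ is a voiceless stop between vowels /u/ and /o/, so it voices to [b]. /k/ is a voiceless stop between vowels /e/ and /u/, so it voices to [g]. → [ijosuboegu].
/pijekinaakoopiova/: /k/ is a voiceless stop between vowels /e/ and /i/, so it voices to [g]. /k/ is a voiceless stop between vowels /a/ and /o/, so it voices to [g]. /p/ is a voiceless stop between vowels /o/ and /i/, so it voices to [b]. → [pijeginaagoobiova].
/zootepiokiluzevno/: /t/ is a voiceless stop between vowels /o/ and /e/, so it voices to [d]. /p/ is a voiceless stop between vowels /e/ and /i/, so it voices to [b]. /k/ is a voiceless stop between vowels /o/ and /i/, so it voices to [g]. → [zoodebiogiluzevno].
/zanvetmodaf/: the rule's environment is not met; surfaces unchanged as [zanvetmodaf].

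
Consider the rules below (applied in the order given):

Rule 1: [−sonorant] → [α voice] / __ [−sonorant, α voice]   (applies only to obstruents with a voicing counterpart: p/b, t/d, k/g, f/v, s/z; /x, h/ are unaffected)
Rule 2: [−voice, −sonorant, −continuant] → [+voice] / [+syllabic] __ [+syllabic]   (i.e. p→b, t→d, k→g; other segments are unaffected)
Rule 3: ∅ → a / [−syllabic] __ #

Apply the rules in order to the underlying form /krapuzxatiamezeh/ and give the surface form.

krabusxadiamezeha

Rule 1 (regressive voicing assimilation): /z/ precedes the voiceless obstruent /x/, so it devoices to [s] by assimilation. /krapuzxatiamezeh/ → krapusxatiamezeh.
Rule 2 (intervocalic voicing): /p/ is a voiceless stop between vowels /a/ and /u/, so it voices to [b]. /t/ is a voiceless stop between vowels /a/ and /i/, so it voices to [d]. /krapusxatiamezeh/ → krabusxadiamezeh.
Rule 3 (final a-epenthesis): the form ends in the consonant /h/, so [a] is inserted word-finally. /krabusxadiamezeh/ → krabusxadiamezeha.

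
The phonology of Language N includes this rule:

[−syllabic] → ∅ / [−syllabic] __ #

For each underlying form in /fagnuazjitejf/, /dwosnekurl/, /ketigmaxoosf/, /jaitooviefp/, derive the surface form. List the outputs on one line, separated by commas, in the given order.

fagnuazjitej, dwosnekur, ketigmaxoos, jaitoovief

/fagnuazjitejf/: /f/ is the second consonant of a word-final cluster /jf/, so it deletes. → [fagnuazjitej].
/dwosnekurl/: /l/ is the second consonant of a word-final cluster /rl/, so it deletes. → [dwosnekur].
/ketigmaxoosf/: /f/ is the second consonant of a word-final cluster /sf/, so it deletes. → [ketigmaxoos].
/jaitooviefp/: /p/ is the second consonant of a word-final cluster /fp/, so it deletes. → [jaitoovief].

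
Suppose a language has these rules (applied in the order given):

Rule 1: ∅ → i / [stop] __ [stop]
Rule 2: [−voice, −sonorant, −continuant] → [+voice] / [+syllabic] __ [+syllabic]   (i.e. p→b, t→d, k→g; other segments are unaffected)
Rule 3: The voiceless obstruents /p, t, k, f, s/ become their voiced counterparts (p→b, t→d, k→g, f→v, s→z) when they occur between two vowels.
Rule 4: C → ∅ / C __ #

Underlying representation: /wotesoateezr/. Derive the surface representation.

wodezoadeez

Rule 1 (stop-cluster i-epenthesis): no segment meets the environment; /wotesoateezr/ is unchanged.
Rule 2 (intervocalic voicing): /t/ is a voiceless stop between vowels /o/ and /e/, so it voices to [d]. /t/ is a voiceless stop between vowels /a/ and /e/, so it voices to [d]. /wotesoateezr/ → wodesoadeezr.
Rule 3 (intervocalic voicing): /s/ is a voiceless obstruent between vowels /e/ and /o/, so it voices to [z]. /wodesoadeezr/ → wodezoadeezr.
Rule 4 (final cluster simplification): /r/ is the second consonant of a word-final cluster /zr/, so it deletes. /wodezoadeezr/ → wodezoadeez.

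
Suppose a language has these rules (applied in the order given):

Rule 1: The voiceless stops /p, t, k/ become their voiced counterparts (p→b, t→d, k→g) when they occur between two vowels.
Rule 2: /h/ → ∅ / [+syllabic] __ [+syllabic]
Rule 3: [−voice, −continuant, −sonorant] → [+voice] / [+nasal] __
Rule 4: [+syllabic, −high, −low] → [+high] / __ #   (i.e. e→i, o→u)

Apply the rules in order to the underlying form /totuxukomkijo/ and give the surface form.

toduxugomgiju

Rule 1 (intervocalic voicing): /t/ is a voiceless stop between vowels /o/ and /u/, so it voices to [d]. /k/ is a voiceless stop between vowels /u/ and /o/, so it voices to [g]. /totuxukomkijo/ → toduxugomkijo.
Rule 2 (intervocalic h-deletion): no segment meets the environment; /toduxugomkijo/ is unchanged.
Rule 3 (post-nasal voicing): /k/ is a voiceless stop immediately after the nasal /m/, so it voices to [g]. /toduxugomkijo/ → toduxugomgijo.
Rule 4 (final vowel raising): /o/ is a mid vowel in word-final position, so it raises to [u]. /toduxugomgijo/ → toduxugomgiju.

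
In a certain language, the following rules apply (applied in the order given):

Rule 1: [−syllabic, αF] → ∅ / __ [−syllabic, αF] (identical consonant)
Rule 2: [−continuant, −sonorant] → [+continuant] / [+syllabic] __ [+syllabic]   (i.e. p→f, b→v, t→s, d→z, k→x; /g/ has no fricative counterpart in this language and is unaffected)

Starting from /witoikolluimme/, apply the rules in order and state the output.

Rule 1 (degemination): /ll/ is a geminate; the first /l/ deletes. /mm/ is a geminate; the first /m/ deletes. /witoikolluimme/ → witoikoluime.
Rule 2 (intervocalic spirantization): /t/ is a stop between vowels /i/ and /o/, so it spirantizes to the fricative [s]. /k/ is a stop between vowels /i/ and /o/, so it spirantizes to the fricative [x]. /witoikoluime/ → wisoixoluime.

wisoixoluime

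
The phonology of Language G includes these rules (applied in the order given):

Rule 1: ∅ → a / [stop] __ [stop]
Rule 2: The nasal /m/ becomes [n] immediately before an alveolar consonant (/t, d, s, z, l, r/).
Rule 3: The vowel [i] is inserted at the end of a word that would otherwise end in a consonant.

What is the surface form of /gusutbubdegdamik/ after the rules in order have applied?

gusutabubadegadamiki

Rule 1 (stop-cluster a-epenthesis): /t/ and /b/ form a stop–stop cluster, so [a] is inserted between them. /b/ and /d/ form a stop–stop cluster, so [a] is inserted between them. /g/ and /d/ form a stop–stop cluster, so [a] is inserted between them. /gusutbubdegdamik/ → gusutabubadegadamik.
Rule 2 (nasal place assimilation): no segment meets the environment; /gusutabubadegadamik/ is unchanged.
Rule 3 (final i-epenthesis): the form ends in the consonant /k/, so [i] is inserted word-finally. /gusutabubadegadamik/ → gusutabubadegadamiki.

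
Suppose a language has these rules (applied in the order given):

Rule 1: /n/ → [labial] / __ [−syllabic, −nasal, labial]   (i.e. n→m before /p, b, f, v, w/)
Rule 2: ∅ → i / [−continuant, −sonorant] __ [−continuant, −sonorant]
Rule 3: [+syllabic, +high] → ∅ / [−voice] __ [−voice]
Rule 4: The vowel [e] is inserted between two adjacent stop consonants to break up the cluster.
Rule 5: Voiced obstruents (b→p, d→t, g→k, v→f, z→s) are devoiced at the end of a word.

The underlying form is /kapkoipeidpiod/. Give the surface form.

Rule 1 (nasal place assimilation): no segment meets the environment; /kapkoipeidpiod/ is unchanged.
Rule 2 (stop-cluster i-epenthesis): /p/ and /k/ form a stop–stop cluster, so [i] is inserted between them. /d/ and /p/ form a stop–stop cluster, so [i] is inserted between them. /kapkoipeidpiod/ → kapikoipeidipiod.
Rule 3 (high vowel syncope): /i/ is a high vowel flanked by voiceless consonants /p/ and /k/, so it deletes. /kapikoipeidipiod/ → kapkoipeidipiod.
Rule 4 (stop-cluster e-epenthesis): /p/ and /k/ form a stop–stop cluster, so [e] is inserted between them. /kapkoipeidipiod/ → kapekoipeidipiod.
Rule 5 (final devoicing): /d/ is a voiced obstruent in word-final position, so it devoices to [t]. /kapekoipeidipiod/ → kapekoipeidipiot.

kapekoipeidipiot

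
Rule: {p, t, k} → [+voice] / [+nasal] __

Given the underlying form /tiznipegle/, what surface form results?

No segment of /tiznipegle/ meets the structural description of the rule, so the form surfaces unchanged.

tiznipegle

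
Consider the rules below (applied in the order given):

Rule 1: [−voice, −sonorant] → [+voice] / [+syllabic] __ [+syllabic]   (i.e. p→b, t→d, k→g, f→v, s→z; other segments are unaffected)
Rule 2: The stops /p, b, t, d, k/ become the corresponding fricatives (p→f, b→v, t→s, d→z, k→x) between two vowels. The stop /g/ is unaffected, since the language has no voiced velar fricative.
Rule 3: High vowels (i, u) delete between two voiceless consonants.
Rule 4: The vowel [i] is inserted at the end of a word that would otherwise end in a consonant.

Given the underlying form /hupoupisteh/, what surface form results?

huvouvistehi

Rule 1 (intervocalic voicing): /p/ is a voiceless obstruent between vowels /u/ and /o/, so it voices to [b]. /p/ is a voiceless obstruent between vowels /u/ and /i/, so it voices to [b]. /hupoupisteh/ → huboubisteh.
Rule 2 (intervocalic spirantization): /b/ is a stop between vowels /u/ and /o/, so it spirantizes to the fricative [v]. /b/ is a stop between vowels /u/ and /i/, so it spirantizes to the fricative [v]. /huboubisteh/ → huvouvisteh.
Rule 3 (high vowel syncope): no segment meets the environment; /huvouvisteh/ is unchanged.
Rule 4 (final i-epenthesis): the form ends in the consonant /h/, so [i] is inserted word-finally. /huvouvisteh/ → huvouvistehi.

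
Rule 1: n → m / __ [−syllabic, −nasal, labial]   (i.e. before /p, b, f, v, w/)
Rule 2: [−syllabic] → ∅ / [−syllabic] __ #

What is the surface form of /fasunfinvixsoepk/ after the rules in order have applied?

fasumfimvixsoep

Rule 1 (nasal place assimilation): /n/ precedes the labial consonant /f/, so it assimilates in place to [m]. /n/ precedes the labial consonant /v/, so it assimilates in place to [m]. /fasunfinvixsoepk/ → fasumfimvixsoepk.
Rule 2 (final cluster simplification): /k/ is the second consonant of a word-final cluster /pk/, so it deletes. /fasumfimvixsoepk/ → fasumfimvixsoep.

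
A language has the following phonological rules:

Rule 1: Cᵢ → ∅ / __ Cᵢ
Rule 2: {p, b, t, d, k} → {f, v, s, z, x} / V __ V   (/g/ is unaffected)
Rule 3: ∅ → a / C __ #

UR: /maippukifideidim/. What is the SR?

maifuxifizeizima

Rule 1 (degemination): /pp/ is a geminate; the first /p/ deletes. /maippukifideidim/ → maipukifideidim.
Rule 2 (intervocalic spirantization): /p/ is a stop between vowels /i/ and /u/, so it spirantizes to the fricative [f]. /k/ is a stop between vowels /u/ and /i/, so it spirantizes to the fricative [x]. /d/ is a stop between vowels /i/ and /e/, so it spirantizes to the fricative [z]. /d/ is a stop between vowels /i/ and /i/, so it spirantizes to the fricative [z]. /maipukifideidim/ → maifuxifizeizim.
Rule 3 (final a-epenthesis): the form ends in the consonant /m/, so [a] is inserted word-finally. /maifuxifizeizim/ → maifuxifizeizima.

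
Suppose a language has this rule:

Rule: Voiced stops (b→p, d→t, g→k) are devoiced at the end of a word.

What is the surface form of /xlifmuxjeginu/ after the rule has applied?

xlifmuxjeginu

No segment of /xlifmuxjeginu/ meets the structural description of the rule, so the form surfaces unchanged.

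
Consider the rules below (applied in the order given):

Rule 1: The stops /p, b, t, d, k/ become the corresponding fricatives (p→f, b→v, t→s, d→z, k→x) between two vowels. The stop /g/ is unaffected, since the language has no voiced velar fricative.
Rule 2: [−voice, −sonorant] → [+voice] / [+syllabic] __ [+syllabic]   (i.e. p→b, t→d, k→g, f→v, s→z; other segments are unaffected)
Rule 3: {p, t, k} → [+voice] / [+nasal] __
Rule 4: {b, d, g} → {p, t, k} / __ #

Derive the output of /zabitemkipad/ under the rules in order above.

zavizemgivat

Rule 1 (intervocalic spirantization): /b/ is a stop between vowels /a/ and /i/, so it spirantizes to the fricative [v]. /t/ is a stop between vowels /i/ and /e/, so it spirantizes to the fricative [s]. /p/ is a stop between vowels /i/ and /a/, so it spirantizes to the fricative [f]. /zabitemkipad/ → zavisemkifad.
Rule 2 (intervocalic voicing): /s/ is a voiceless obstruent between vowels /i/ and /e/, so it voices to [z]. /f/ is a voiceless obstruent between vowels /i/ and /a/, so it voices to [v]. /zavisemkifad/ → zavizemkivad.
Rule 3 (post-nasal voicing): /k/ is a voiceless stop immediately after the nasal /m/, so it voices to [g]. /zavizemkivad/ → zavizemgivad.
Rule 4 (final devoicing): /d/ is a voiced stop in word-final position, so it devoices to [t]. /zavizemgivad/ → zavizemgivat.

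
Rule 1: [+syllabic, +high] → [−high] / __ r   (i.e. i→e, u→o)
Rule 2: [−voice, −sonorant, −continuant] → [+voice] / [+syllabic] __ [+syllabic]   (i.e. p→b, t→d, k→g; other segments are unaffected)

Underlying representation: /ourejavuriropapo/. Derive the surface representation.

oorejavorerobabo

Rule 1 (pre-rhotic lowering): /u/ is a high vowel immediately before /r/, so it lowers to [o]. /u/ is a high vowel immediately before /r/, so it lowers to [o]. /i/ is a high vowel immediately before /r/, so it lowers to [e]. /ourejavuriropapo/ → oorejavoreropapo.
Rule 2 (intervocalic voicing): /p/ is a voiceless stop between vowels /o/ and /a/, so it voices to [b]. /p/ is a voiceless stop between vowels /a/ and /o/, so it voices to [b]. /oorejavoreropapo/ → oorejavorerobabo.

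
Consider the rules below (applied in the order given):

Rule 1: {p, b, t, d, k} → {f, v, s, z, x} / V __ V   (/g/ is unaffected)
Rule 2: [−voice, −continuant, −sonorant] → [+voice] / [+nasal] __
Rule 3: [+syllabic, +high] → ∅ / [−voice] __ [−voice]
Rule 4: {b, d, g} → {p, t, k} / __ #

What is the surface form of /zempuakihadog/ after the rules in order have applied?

Rule 1 (intervocalic spirantization): /k/ is a stop between vowels /a/ and /i/, so it spirantizes to the fricative [x]. /d/ is a stop between vowels /a/ and /o/, so it spirantizes to the fricative [z]. /zempuakihadog/ → zempuaxihazog.
Rule 2 (post-nasal voicing): /p/ is a voiceless stop immediately after the nasal /m/, so it voices to [b]. /zempuaxihazog/ → zembuaxihazog.
Rule 3 (high vowel syncope): /i/ is a high vowel flanked by voiceless consonants /x/ and /h/, so it deletes. /zembuaxihazog/ → zembuaxhazog.
Rule 4 (final devoicing): /g/ is a voiced stop in word-final position, so it devoices to [k]. /zembuaxhazog/ → zembuaxhazok.

zembuaxhazok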